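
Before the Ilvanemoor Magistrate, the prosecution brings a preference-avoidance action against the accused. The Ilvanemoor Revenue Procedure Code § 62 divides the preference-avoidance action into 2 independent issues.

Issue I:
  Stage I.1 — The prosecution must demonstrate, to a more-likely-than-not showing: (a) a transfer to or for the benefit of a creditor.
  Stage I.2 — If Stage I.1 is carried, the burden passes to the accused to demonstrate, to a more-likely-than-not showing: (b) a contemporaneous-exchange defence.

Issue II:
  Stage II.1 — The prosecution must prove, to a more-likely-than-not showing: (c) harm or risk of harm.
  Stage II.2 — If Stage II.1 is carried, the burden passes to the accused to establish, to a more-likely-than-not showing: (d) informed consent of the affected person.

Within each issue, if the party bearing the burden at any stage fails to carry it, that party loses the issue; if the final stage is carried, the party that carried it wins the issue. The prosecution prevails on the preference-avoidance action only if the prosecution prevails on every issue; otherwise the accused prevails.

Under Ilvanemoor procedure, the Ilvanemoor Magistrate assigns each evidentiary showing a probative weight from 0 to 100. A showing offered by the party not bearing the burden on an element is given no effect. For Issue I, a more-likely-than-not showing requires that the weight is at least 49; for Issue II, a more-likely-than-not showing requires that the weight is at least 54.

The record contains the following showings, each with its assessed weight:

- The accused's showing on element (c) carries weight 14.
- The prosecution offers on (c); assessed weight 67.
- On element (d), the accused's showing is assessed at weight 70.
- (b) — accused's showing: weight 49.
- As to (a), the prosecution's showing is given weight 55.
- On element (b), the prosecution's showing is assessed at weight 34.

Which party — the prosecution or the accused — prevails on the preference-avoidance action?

— Issue I —
Stage I.1 (prosecution, a more-likely-than-not showing, weight is at least 49): (a) 55 ≥ 49 — meets.
  Stage I.1 carried; the burden shifts to the accused.
Stage I.2 (accused, a more-likely-than-not showing, weight is at least 49): (b) 49 (prosecution's 34 disregarded) ≥ 49 — meets.
  The accused carries the last stage.
Every stage carried; the accused prevails on this issue.
— Issue II —
Stage II.1 (prosecution, a more-likely-than-not showing, weight is at least 54): (c) 67 (accused's 14 disregarded) ≥ 54 — meets.
  The prosecution carries Stage II.1; the accused now bears the burden.
Stage II.2 (accused, a more-likely-than-not showing, weight is at least 54): (d) 70 ≥ 54 — meets.
  All elements met at the final stage.
With every stage satisfied, the accused prevails on this issue.
Per-issue: Issue I → accused; Issue II → accused. The prosecution must prevail on every issue; overall, the accused prevails.

accused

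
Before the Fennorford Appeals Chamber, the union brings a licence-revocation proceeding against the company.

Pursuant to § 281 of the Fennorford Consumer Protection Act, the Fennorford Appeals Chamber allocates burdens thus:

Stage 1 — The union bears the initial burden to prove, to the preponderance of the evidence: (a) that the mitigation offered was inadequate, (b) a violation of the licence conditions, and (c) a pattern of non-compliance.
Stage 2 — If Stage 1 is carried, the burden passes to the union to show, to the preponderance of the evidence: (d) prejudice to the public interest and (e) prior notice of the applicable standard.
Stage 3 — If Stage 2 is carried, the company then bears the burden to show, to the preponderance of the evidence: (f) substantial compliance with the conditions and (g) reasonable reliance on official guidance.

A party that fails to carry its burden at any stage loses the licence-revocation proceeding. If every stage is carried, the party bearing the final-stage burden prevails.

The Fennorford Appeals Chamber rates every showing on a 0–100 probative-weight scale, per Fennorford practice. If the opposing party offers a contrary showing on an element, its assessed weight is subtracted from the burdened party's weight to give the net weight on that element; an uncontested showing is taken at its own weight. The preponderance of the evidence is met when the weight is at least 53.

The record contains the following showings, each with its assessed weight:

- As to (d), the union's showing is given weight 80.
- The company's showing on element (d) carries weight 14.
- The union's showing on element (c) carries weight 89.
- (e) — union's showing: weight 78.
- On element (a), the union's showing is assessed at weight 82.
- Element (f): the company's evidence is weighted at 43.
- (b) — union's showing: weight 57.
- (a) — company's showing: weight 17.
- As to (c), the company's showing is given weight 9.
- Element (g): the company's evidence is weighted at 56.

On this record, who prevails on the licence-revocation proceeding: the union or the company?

union

At Stage 1 the union must meet the preponderance of the evidence (weight is at least 53): on (a) the weight is 82 less the opposing 17 gives net 65, which does reach 53, so (a) meets the standard; on (b) the weight is 57, ≥ 53, so (b) meets the standard; on (c) the weight is 89 less the opposing 9 gives net 80, which does reach 53, so (c) meets the standard.
  Stage 1 carried; the burden remains with the union.
At Stage 2 the union must meet the preponderance of the evidence (weight is at least 53): on (d) the weight is 80 less the opposing 14 gives net 66, which does reach 53, so (d) meets the standard; on (e) the weight is 78, which does reach 53, so (e) meets the standard.
  Stage 2 carried; the burden shifts to the company.
At Stage 3 the company must meet the preponderance of the evidence (weight is at least 53): on (f) the weight is 43, < 53, so (f) does not meet the standard; on (g) the weight is 56, ≥ 53, so (g) meets the standard.
  The company does not carry Stage 3.
So the union prevails.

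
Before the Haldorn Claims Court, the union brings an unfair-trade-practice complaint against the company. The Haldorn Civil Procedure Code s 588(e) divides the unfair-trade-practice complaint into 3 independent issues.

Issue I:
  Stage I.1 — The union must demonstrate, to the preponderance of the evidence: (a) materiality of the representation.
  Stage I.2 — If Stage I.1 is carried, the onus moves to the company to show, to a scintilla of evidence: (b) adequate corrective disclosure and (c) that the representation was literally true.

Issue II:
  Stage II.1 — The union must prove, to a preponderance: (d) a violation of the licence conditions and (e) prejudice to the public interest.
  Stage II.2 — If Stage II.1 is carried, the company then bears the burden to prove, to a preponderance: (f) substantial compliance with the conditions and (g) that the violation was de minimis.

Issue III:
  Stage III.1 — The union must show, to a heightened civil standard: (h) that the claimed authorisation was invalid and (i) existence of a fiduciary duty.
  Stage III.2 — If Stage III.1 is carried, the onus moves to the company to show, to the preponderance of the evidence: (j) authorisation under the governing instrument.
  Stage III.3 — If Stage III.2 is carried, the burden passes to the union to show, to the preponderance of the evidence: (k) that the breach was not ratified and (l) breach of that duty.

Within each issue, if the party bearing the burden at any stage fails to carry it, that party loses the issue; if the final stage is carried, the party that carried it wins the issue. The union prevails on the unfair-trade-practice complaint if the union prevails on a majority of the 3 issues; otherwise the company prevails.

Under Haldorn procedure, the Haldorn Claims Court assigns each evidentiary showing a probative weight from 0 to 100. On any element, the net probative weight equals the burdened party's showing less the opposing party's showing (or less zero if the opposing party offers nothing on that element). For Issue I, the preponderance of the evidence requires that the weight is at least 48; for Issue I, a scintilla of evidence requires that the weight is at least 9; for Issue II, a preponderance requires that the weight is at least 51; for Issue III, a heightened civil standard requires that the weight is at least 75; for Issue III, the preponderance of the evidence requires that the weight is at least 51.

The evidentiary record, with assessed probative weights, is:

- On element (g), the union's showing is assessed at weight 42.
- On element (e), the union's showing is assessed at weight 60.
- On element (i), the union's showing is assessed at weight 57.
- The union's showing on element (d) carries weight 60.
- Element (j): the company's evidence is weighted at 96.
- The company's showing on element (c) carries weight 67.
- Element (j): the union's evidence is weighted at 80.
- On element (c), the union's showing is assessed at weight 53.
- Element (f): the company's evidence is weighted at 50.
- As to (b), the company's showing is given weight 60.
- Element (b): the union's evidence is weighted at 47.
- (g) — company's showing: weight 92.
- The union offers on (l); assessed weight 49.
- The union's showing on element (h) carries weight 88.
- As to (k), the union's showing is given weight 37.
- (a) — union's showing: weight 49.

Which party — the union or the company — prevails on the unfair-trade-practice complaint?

— Issue I —
At Stage I.1 the union must meet the preponderance of the evidence (weight is at least 48): on (a) the weight is 49, which does reach 48, so (a) meets the standard.
  Stage I.1 is satisfied; the onus moves to the company.
At Stage I.2 the company must meet a scintilla of evidence (weight is at least 9): on (b) the weight is 60 less the opposing 47 gives net 13, ≥ 9, so (b) meets the standard; on (c) the weight is 67 less the opposing 53 gives net 14, ≥ 9, so (c) meets the standard.
  All elements met at the final stage.
Every stage carried; the company prevails on this issue.
— Issue II —
Stage II.1 — burden on union; standard: a preponderance (weight is at least 51).
    (d): 60 ≥ 51 [met]
    (e): 60 ≥ 51 [met]
  Stage II.1 is satisfied; the onus moves to the company.
Stage II.2 — burden on company; standard: a preponderance (weight is at least 51).
    (f): 50 < 51 [not met]
    (g): 92 − 42 = 50 < 51 [not met]
  Not every element is met, so the company fails to carry Stage II.2.
The analysis ends at Stage II.2; the union prevails on this issue.
— Issue III —
Stage III.1 — burden on union; standard: a heightened civil standard (weight is at least 75).
    (h): 88 ≥ 75 [met]
    (i): 57 < 75 [not met]
  Stage III.1 not carried; the union fails its burden.
So the company prevails on this issue.
Per-issue: Issue I → company; Issue II → union; Issue III → company. The union must prevail on a majority of issues; overall, the company prevails.

company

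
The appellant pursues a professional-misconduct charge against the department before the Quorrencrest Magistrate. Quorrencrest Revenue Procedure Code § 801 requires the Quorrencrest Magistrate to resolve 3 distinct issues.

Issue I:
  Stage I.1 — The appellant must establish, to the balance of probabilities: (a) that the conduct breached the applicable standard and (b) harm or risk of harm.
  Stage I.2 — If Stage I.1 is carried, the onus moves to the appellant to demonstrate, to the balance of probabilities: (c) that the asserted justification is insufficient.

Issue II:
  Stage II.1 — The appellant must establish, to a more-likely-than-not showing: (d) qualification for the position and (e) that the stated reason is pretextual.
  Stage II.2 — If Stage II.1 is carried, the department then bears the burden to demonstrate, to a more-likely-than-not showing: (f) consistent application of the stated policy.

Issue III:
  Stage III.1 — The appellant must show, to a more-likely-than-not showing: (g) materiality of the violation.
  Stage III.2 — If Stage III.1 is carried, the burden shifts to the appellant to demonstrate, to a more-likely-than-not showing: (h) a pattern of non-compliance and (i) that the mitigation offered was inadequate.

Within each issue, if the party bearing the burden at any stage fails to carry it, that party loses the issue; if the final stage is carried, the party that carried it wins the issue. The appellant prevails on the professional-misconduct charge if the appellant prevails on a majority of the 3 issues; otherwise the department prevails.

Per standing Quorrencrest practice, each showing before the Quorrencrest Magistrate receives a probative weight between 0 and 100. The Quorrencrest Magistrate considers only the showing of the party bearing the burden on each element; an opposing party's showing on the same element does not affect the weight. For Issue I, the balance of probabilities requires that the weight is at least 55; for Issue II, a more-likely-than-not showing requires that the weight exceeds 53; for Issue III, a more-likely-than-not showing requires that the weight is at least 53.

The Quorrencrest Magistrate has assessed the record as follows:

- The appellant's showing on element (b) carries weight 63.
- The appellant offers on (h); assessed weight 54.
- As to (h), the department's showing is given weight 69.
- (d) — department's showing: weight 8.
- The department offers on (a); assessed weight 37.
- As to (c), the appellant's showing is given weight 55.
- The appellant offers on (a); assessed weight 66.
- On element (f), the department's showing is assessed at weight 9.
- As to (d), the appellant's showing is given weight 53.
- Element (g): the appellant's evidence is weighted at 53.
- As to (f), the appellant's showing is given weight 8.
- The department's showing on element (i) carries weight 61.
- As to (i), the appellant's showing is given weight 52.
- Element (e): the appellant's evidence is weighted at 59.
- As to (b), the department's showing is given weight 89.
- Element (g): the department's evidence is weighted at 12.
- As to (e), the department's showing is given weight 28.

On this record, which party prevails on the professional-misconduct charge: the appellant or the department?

department

— Issue I —
At Stage I.1 the appellant must meet the balance of probabilities (weight is at least 55): on (a) the weight is 66 (the department's 37 is given no effect), ≥ 55, so (a) meets the standard; on (b) the weight is 63 (the department's 89 is given no effect), which does reach 55, so (b) meets the standard.
  All elements met. The appellant retains the burden for Stage I.2.
At Stage I.2 the appellant must meet the balance of probabilities (weight is at least 55): on (c) the weight is 55, ≥ 55, so (c) meets the standard.
  All elements met at the final stage.
Every stage carried; the appellant prevails on this issue.
— Issue II —
At Stage II.1 the appellant must meet a more-likely-than-not showing (weight exceeds 53): on (d) the weight is 53 (the department's 8 is given no effect), which does not exceed 53, so (d) does not meet the standard; on (e) the weight is 59 (the department's 28 is given no effect), > 53, so (e) meets the standard.
  Not every element is met, so the appellant fails to carry Stage II.1.
So the department prevails on this issue.
— Issue III —
Stage III.1 — burden on appellant; standard: a more-likely-than-not showing (weight is at least 53).
    (g): 53 (department's 12 disregarded) ≥ 53 [met]
  Stage III.1 carried; the burden remains with the appellant.
Stage III.2 — burden on appellant; standard: a more-likely-than-not showing (weight is at least 53).
    (h): 54 (department's 69 disregarded) ≥ 53 [met]
    (i): 52 (department's 61 disregarded) < 53 [not met]
  Not every element is met, so the appellant fails to carry Stage III.2.
The department prevails on this issue.
Per-issue: Issue I → appellant; Issue II → department; Issue III → department. The appellant must prevail on a majority of issues; overall, the department prevails.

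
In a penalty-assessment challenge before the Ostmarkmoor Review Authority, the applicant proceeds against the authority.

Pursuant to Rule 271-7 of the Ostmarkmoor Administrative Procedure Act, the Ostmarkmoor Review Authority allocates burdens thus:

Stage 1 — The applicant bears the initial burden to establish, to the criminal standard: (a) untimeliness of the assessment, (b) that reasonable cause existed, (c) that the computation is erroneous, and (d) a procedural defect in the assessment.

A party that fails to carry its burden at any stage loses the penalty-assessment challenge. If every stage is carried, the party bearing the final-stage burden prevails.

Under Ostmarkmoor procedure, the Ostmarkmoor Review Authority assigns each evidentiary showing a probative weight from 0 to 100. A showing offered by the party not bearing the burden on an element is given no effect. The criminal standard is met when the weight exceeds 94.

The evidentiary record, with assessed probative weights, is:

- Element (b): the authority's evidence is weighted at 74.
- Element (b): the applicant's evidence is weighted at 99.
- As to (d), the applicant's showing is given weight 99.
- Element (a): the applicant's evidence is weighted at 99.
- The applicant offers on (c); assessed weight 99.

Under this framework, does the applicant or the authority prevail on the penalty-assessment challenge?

applicant

At Stage 1 the applicant must meet the criminal standard (weight exceeds 94): on (a) the weight is 99, > 94, so (a) meets the standard; on (b) the weight is 99 (the authority's 74 is given no effect), which does exceed 94, so (b) meets the standard; on (c) the weight is 99, which does exceed 94, so (c) meets the standard; on (d) the weight is 99, > 94, so (d) meets the standard.
  The applicant carries the last stage.
Every stage carried; the applicant prevails.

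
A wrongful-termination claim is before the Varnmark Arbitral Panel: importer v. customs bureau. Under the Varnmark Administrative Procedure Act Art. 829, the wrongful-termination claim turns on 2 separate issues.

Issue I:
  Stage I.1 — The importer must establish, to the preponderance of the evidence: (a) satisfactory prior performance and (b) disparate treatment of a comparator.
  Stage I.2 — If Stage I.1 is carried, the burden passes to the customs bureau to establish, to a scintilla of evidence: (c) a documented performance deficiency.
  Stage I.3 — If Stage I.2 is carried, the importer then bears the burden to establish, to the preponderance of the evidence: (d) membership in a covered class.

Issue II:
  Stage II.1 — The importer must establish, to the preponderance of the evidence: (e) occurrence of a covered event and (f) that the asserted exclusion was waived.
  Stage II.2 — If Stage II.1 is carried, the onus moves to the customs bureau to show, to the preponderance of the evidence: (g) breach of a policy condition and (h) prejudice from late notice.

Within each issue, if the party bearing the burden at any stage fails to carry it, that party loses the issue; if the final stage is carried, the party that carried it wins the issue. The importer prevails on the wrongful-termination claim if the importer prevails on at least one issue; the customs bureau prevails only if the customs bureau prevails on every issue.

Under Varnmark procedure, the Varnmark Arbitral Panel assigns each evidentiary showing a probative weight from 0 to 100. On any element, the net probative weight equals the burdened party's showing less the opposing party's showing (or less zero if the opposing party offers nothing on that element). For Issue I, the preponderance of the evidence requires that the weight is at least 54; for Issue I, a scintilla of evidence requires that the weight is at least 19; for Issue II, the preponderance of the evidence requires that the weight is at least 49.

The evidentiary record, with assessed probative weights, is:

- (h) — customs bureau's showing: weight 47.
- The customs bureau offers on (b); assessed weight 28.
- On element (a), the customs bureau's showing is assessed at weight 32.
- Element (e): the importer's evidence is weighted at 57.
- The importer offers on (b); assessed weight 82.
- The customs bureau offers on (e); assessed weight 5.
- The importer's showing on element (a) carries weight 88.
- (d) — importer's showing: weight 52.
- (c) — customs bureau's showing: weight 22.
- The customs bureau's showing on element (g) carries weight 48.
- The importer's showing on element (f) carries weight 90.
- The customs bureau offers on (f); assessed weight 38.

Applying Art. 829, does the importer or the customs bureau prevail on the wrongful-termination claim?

importer

— Issue I —
Stage I.1 (importer, the preponderance of the evidence, weight is at least 54): (a) net 88−32=56 ≥ 54 — meets; (b) net 82−28=54 ≥ 54 — meets.
  Stage I.1 carried; the burden shifts to the customs bureau.
Stage I.2 (customs bureau, a scintilla of evidence, weight is at least 19): (c) 22 ≥ 19 — meets.
  Stage I.2 is satisfied; the onus moves to the importer.
Stage I.3 (importer, the preponderance of the evidence, weight is at least 54): (d) 52 < 54 — fails.
  Not every element is met, so the importer fails to carry Stage I.3.
So the customs bureau prevails on this issue.
— Issue II —
At Stage II.1 the importer must meet the preponderance of the evidence (weight is at least 49): on (e) the weight is 57 less the opposing 5 gives net 52, which does reach 49, so (e) meets the standard; on (f) the weight is 90 less the opposing 38 gives net 52, ≥ 49, so (f) meets the standard.
  The importer carries Stage II.1; the customs bureau now bears the burden.
At Stage II.2 the customs bureau must meet the preponderance of the evidence (weight is at least 49): on (g) the weight is 48, which does not reach 49, so (g) does not meet the standard; on (h) the weight is 47, < 49, so (h) does not meet the standard.
  The customs bureau does not carry Stage II.2.
So the importer prevails on this issue.
Per-issue: Issue I → customs bureau; Issue II → importer. The importer must prevail on at least one issue; overall, the importer prevails.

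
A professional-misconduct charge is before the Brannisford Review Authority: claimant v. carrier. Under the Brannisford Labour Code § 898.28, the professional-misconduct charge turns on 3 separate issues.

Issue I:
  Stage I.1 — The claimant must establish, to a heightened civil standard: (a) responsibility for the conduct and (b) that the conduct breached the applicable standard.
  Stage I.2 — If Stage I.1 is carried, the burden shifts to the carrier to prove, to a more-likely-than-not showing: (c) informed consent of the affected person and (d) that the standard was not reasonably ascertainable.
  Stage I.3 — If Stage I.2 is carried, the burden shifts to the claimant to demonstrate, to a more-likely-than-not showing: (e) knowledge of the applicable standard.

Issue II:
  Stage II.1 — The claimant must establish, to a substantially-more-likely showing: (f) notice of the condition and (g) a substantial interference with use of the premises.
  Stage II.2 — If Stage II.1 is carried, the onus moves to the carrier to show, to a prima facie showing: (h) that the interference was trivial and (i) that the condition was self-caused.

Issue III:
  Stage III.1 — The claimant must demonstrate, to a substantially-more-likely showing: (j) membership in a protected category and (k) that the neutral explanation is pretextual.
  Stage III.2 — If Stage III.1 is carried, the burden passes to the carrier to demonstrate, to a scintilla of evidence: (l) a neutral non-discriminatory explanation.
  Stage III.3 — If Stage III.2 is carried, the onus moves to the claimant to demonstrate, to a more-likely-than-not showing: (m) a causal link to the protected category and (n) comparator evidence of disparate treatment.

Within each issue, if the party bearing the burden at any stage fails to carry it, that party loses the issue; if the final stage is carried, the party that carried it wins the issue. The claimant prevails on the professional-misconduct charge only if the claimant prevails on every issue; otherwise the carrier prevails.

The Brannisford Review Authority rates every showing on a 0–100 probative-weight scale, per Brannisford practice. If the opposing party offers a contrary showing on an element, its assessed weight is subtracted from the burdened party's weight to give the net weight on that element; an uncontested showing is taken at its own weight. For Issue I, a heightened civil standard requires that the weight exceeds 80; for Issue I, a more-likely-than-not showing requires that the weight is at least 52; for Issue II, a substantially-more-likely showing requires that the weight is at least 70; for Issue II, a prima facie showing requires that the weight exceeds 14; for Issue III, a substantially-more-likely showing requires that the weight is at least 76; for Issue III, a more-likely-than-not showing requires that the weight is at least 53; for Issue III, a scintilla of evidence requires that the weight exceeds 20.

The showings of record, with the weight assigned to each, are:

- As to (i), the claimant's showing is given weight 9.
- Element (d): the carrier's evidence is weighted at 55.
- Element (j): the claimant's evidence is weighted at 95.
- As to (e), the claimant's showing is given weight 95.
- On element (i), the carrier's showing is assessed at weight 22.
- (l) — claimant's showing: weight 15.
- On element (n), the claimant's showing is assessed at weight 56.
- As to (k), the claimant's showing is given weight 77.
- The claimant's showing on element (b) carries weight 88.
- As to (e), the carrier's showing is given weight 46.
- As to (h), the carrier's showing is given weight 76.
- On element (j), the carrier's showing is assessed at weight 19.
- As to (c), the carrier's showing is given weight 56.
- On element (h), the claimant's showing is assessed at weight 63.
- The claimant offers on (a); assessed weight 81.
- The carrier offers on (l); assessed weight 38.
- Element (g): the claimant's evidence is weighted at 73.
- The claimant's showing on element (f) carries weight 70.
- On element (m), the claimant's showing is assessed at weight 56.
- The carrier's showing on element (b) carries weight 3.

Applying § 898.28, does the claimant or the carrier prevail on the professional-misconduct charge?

carrier

— Issue I —
Stage I.1 (claimant, a heightened civil standard, weight exceeds 80): (a) 81 > 80 — meets; (b) net 88−3=85 > 80 — meets.
  Stage I.1 carried; the burden shifts to the carrier.
Stage I.2 (carrier, a more-likely-than-not showing, weight is at least 52): (c) 56 ≥ 52 — meets; (d) 55 ≥ 52 — meets.
  Stage I.2 carried; the burden shifts to the claimant.
Stage I.3 (claimant, a more-likely-than-not showing, weight is at least 52): (e) net 95−46=49 < 52 — fails.
  Not every element is met, so the claimant fails to carry Stage I.3.
So the carrier prevails on this issue.
— Issue II —
Stage II.1 (claimant, a substantially-more-likely showing, weight is at least 70): (f) 70 ≥ 70 — meets; (g) 73 ≥ 70 — meets.
  All elements met. The burden passes to the carrier.
Stage II.2 (carrier, a prima facie showing, weight exceeds 14): (h) net 76−63=13 ≤ 14 — fails; (i) net 22−9=13 ≤ 14 — fails.
  Stage II.2 not carried; the carrier fails its burden.
So the claimant prevails on this issue.
— Issue III —
Stage III.1 (claimant, a substantially-more-likely showing, weight is at least 76): (j) net 95−19=76 ≥ 76 — meets; (k) 77 ≥ 76 — meets.
  The claimant carries Stage III.1; the carrier now bears the burden.
Stage III.2 (carrier, a scintilla of evidence, weight exceeds 20): (l) net 38−15=23 > 20 — meets.
  Stage III.2 is satisfied; the onus moves to the claimant.
Stage III.3 (claimant, a more-likely-than-not showing, weight is at least 53): (m) 56 ≥ 53 — meets; (n) 56 ≥ 53 — meets.
  All elements met at the final stage.
All stages carried — the claimant prevails on this issue.
Per-issue: Issue I → carrier; Issue II → claimant; Issue III → claimant. The claimant must prevail on every issue; overall, the carrier prevails.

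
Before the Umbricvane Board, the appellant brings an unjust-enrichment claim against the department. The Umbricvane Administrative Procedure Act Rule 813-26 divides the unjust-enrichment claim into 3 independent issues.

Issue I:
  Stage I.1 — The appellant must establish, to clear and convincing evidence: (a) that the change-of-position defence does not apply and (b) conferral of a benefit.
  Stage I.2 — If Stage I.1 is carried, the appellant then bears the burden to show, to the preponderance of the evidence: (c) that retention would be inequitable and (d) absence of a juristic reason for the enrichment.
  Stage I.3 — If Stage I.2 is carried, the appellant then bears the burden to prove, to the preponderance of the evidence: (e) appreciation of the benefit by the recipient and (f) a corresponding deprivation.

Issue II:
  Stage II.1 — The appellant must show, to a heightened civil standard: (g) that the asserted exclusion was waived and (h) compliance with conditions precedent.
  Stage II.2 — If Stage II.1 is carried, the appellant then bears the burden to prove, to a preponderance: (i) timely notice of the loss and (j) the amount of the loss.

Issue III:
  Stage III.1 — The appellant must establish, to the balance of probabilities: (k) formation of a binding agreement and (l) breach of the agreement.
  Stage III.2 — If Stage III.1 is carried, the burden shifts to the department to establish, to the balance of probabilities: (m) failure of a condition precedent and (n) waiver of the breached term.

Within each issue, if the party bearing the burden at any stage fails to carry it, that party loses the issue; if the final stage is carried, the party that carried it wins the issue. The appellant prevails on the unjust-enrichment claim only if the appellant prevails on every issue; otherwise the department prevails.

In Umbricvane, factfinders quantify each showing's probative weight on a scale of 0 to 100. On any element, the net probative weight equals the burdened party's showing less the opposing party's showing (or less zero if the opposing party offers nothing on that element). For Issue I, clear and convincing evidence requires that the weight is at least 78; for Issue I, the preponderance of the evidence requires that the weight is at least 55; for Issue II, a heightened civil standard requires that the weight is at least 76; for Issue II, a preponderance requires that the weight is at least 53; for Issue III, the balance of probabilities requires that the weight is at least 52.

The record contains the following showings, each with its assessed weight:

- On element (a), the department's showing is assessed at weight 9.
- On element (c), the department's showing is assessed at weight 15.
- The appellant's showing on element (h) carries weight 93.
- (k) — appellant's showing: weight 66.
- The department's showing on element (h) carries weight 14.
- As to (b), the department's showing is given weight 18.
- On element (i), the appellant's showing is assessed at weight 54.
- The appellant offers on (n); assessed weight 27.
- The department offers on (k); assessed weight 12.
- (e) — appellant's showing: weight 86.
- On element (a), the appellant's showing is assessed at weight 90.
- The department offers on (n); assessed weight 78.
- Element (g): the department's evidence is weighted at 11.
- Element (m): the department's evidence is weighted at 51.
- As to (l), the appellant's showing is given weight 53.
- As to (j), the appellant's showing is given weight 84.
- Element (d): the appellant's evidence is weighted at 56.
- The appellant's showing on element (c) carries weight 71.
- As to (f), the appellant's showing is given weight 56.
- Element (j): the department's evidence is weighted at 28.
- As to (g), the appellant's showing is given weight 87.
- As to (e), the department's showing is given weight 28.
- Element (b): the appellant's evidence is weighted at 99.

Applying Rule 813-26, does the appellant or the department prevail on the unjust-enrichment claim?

appellant

— Issue I —
At Stage I.1 the appellant must meet clear and convincing evidence (weight is at least 78): on (a) the weight is 90 less the opposing 9 gives net 81, ≥ 78, so (a) meets the standard; on (b) the weight is 99 less the opposing 18 gives net 81, which does reach 78, so (b) meets the standard.
  All elements met. The appellant retains the burden for Stage I.2.
At Stage I.2 the appellant must meet the preponderance of the evidence (weight is at least 55): on (c) the weight is 71 less the opposing 15 gives net 56, which does reach 55, so (c) meets the standard; on (d) the weight is 56, which does reach 55, so (d) meets the standard.
  Stage I.2 carried; the burden remains with the appellant.
At Stage I.3 the appellant must meet the preponderance of the evidence (weight is at least 55): on (e) the weight is 86 less the opposing 28 gives net 58, which does reach 55, so (e) meets the standard; on (f) the weight is 56, ≥ 55, so (f) meets the standard.
  All elements met at the final stage.
All stages carried — the appellant prevails on this issue.
— Issue II —
Stage II.1 — burden on appellant; standard: a heightened civil standard (weight is at least 76).
    (g): 87 − 11 = 76 ≥ 76 [met]
    (h): 93 − 14 = 79 ≥ 76 [met]
  Stage II.1 is satisfied; the appellant continues to bear the burden.
Stage II.2 — burden on appellant; standard: a preponderance (weight is at least 53).
    (i): 54 ≥ 53 [met]
    (j): 84 − 28 = 56 ≥ 53 [met]
  The appellant carries the last stage.
With every stage satisfied, the appellant prevails on this issue.
— Issue III —
Stage III.1 — burden on appellant; standard: the balance of probabilities (weight is at least 52).
    (k): 66 − 12 = 54 ≥ 52 [met]
    (l): 53 ≥ 52 [met]
  Stage III.1 is satisfied; the onus moves to the department.
Stage III.2 — burden on department; standard: the balance of probabilities (weight is at least 52).
    (m): 51 < 52 [not met]
    (n): 78 − 27 = 51 < 52 [not met]
  Not every element is met, so the department fails to carry Stage III.2.
The analysis ends at Stage III.2; the appellant prevails on this issue.
Per-issue: Issue I → appellant; Issue II → appellant; Issue III → appellant. The appellant must prevail on every issue; overall, the appellant prevails.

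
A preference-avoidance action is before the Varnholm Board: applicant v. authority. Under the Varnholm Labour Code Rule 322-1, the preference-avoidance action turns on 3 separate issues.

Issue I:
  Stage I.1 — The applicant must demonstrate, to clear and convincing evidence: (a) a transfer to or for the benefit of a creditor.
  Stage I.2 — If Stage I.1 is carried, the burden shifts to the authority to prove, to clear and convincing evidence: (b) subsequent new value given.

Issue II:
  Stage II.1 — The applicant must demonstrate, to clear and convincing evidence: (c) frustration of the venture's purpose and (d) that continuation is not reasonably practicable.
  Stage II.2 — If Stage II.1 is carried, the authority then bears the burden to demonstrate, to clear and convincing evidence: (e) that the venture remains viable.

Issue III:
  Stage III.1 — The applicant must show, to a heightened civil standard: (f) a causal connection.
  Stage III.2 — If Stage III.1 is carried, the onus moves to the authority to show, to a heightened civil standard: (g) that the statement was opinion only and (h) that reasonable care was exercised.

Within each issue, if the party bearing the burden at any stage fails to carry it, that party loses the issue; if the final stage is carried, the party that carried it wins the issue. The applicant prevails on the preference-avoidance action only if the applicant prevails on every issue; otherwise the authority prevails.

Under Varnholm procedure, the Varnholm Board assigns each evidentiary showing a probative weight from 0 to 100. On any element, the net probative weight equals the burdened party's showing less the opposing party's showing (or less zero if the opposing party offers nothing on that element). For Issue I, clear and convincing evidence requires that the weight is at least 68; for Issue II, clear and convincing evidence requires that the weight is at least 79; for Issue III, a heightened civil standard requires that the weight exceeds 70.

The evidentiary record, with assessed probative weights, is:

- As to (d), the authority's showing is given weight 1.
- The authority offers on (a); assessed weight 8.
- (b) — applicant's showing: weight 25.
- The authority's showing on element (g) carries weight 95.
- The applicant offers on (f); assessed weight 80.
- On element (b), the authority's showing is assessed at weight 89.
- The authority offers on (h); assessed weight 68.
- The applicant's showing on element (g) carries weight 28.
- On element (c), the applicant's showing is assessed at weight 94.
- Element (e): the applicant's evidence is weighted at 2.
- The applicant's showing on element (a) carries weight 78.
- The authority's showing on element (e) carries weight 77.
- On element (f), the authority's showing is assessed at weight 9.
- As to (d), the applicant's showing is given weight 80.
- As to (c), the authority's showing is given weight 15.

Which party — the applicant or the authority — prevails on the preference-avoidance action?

applicant

— Issue I —
At Stage I.1 the applicant must meet clear and convincing evidence (weight is at least 68): on (a) the weight is 78 less the opposing 8 gives net 70, ≥ 68, so (a) meets the standard.
  Stage I.1 carried; the burden shifts to the authority.
At Stage I.2 the authority must meet clear and convincing evidence (weight is at least 68): on (b) the weight is 89 less the opposing 25 gives net 64, < 68, so (b) does not meet the standard.
  Not every element is met, so the authority fails to carry Stage I.2.
The applicant prevails on this issue.
— Issue II —
At Stage II.1 the applicant must meet clear and convincing evidence (weight is at least 79): on (c) the weight is 94 less the opposing 15 gives net 79, ≥ 79, so (c) meets the standard; on (d) the weight is 80 less the opposing 1 gives net 79, which does reach 79, so (d) meets the standard.
  The applicant carries Stage II.1; the authority now bears the burden.
At Stage II.2 the authority must meet clear and convincing evidence (weight is at least 79): on (e) the weight is 77 less the opposing 2 gives net 75, which does not reach 79, so (e) does not meet the standard.
  The authority does not carry Stage II.2.
The analysis ends at Stage II.2; the applicant prevails on this issue.
— Issue III —
Stage III.1 (applicant, a heightened civil standard, weight exceeds 70): (f) net 80−9=71 > 70 — meets.
  All elements met. The burden passes to the authority.
Stage III.2 (authority, a heightened civil standard, weight exceeds 70): (g) net 95−28=67 ≤ 70 — fails; (h) 68 ≤ 70 — fails.
  Stage III.2 not carried; the authority fails its burden.
The analysis ends at Stage III.2; the applicant prevails on this issue.
Per-issue: Issue I → applicant; Issue II → applicant; Issue III → applicant. The applicant must prevail on every issue; overall, the applicant prevails.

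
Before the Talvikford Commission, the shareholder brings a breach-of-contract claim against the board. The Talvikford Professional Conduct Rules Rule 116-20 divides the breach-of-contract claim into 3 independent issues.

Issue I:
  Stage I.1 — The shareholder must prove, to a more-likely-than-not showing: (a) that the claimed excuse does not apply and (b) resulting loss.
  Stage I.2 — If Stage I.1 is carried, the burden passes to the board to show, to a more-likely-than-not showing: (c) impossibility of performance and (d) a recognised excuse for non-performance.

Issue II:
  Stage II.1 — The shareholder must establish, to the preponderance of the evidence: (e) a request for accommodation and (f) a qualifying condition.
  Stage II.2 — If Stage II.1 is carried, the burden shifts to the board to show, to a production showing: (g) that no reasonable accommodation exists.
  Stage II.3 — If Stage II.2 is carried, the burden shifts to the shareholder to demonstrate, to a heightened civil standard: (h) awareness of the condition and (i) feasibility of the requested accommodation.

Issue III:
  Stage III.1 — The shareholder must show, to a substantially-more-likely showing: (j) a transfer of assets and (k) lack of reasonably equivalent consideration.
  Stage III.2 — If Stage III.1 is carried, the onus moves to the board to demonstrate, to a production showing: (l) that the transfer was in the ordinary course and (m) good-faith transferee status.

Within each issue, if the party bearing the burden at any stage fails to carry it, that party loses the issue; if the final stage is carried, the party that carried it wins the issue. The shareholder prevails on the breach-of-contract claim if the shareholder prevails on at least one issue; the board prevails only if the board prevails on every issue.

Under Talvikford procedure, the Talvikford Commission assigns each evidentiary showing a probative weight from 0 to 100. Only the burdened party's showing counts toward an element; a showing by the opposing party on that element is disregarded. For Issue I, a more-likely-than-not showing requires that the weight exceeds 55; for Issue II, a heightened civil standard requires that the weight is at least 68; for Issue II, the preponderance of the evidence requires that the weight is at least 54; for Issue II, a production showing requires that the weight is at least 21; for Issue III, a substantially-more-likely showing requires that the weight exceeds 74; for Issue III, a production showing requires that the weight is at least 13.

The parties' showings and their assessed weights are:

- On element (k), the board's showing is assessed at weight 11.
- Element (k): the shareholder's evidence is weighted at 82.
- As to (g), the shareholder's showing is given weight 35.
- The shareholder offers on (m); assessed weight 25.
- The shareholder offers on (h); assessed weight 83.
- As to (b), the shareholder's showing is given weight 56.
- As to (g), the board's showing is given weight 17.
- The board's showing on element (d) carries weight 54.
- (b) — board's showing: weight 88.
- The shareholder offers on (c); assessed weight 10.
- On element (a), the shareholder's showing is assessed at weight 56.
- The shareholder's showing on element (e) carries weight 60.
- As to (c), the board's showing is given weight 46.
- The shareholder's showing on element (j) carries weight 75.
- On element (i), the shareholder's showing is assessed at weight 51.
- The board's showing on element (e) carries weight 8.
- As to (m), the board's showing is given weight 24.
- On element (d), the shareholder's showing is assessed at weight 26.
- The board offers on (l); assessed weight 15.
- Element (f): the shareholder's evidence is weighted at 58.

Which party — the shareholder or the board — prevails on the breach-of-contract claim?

— Issue I —
Stage I.1 (shareholder, a more-likely-than-not showing, weight exceeds 55): (a) 56 > 55 — meets; (b) 56 (board's 88 disregarded) > 55 — meets.
  Stage I.1 carried; the burden shifts to the board.
Stage I.2 (board, a more-likely-than-not showing, weight exceeds 55): (c) 46 (shareholder's 10 disregarded) ≤ 55 — fails; (d) 54 (shareholder's 26 disregarded) ≤ 55 — fails.
  Not every element is met, so the board fails to carry Stage I.2.
So the shareholder prevails on this issue.
— Issue II —
At Stage II.1 the shareholder must meet the preponderance of the evidence (weight is at least 54): on (e) the weight is 60 (the board's 8 is given no effect), ≥ 54, so (e) meets the standard; on (f) the weight is 58, which does reach 54, so (f) meets the standard.
  All elements met. The burden passes to the board.
At Stage II.2 the board must meet a production showing (weight is at least 21): on (g) the weight is 17 (the shareholder's 35 is given no effect), < 21, so (g) does not meet the standard.
  The board does not carry Stage II.2.
The analysis ends at Stage II.2; the shareholder prevails on this issue.
— Issue III —
Stage III.1 (shareholder, a substantially-more-likely showing, weight exceeds 74): (j) 75 > 74 — meets; (k) 82 (board's 11 disregarded) > 74 — meets.
  Stage III.1 carried; the burden shifts to the board.
Stage III.2 (board, a production showing, weight is at least 13): (l) 15 ≥ 13 — meets; (m) 24 (shareholder's 25 disregarded) ≥ 13 — meets.
  Stage III.2 carried; the final stage is satisfied.
Every stage carried; the board prevails on this issue.
Per-issue: Issue I → shareholder; Issue II → shareholder; Issue III → board. The shareholder must prevail on at least one issue; overall, the shareholder prevails.

shareholder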